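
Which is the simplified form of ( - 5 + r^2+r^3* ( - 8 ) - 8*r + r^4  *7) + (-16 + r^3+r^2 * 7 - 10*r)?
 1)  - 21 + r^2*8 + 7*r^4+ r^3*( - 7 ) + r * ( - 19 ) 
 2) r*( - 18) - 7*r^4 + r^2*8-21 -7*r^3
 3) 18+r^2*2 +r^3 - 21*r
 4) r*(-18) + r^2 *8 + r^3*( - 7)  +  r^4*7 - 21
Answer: 4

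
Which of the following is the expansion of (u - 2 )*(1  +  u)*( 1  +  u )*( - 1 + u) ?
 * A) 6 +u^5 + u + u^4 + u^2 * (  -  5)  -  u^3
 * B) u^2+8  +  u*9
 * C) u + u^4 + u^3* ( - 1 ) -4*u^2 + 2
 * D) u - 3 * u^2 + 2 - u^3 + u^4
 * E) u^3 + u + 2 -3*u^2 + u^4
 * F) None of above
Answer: D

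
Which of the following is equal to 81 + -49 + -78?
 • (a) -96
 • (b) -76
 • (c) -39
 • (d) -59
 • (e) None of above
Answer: e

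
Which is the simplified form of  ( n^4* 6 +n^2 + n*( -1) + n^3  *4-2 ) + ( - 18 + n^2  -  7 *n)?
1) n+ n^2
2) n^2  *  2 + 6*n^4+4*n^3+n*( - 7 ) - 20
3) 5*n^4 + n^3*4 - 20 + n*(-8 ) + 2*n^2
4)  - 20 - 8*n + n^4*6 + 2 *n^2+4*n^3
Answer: 4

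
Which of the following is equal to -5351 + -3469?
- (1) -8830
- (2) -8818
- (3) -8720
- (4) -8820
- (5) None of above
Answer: 4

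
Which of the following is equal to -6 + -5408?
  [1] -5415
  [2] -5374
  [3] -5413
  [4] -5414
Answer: 4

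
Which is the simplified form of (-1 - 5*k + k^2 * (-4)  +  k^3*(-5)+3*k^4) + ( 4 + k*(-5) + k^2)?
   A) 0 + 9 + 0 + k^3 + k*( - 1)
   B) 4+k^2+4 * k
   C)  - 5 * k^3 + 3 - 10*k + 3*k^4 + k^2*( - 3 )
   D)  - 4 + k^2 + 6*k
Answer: C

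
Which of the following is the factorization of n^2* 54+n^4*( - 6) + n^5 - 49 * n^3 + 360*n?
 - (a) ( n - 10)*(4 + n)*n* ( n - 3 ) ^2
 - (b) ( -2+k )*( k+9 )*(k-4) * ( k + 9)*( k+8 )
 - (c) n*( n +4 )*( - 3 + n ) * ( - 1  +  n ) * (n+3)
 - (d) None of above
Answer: d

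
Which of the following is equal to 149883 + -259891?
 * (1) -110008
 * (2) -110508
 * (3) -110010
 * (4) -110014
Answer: 1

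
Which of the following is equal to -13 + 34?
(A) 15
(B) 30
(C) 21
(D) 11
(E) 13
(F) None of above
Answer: C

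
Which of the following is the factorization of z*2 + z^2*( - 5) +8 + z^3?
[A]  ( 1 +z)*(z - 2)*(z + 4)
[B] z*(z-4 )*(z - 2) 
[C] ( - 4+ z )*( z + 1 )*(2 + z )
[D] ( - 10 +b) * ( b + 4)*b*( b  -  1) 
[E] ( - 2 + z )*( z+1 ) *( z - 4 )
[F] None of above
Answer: E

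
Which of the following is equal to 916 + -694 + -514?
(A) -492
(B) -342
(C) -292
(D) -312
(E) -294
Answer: C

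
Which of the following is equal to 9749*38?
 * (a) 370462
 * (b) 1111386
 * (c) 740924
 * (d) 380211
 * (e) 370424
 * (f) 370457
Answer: a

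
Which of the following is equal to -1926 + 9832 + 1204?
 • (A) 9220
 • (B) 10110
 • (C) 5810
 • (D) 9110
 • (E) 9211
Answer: D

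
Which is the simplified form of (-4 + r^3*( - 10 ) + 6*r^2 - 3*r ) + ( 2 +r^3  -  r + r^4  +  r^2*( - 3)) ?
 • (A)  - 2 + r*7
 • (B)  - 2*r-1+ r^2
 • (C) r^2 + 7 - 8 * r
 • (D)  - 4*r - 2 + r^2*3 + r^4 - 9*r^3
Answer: D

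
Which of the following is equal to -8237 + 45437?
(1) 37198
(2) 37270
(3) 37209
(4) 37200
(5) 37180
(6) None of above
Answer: 4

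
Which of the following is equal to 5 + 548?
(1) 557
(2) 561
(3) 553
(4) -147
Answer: 3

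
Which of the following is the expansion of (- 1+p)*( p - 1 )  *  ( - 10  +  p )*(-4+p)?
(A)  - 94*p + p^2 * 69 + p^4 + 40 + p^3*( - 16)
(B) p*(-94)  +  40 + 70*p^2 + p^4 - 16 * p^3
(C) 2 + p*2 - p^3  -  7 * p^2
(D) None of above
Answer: A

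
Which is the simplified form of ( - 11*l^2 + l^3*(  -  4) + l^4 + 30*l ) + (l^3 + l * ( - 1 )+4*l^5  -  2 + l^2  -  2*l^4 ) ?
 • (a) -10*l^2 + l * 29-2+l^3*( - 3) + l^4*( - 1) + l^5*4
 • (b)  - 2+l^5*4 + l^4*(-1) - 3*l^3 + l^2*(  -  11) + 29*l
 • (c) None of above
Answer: a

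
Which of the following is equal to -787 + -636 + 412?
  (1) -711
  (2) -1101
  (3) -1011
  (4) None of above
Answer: 3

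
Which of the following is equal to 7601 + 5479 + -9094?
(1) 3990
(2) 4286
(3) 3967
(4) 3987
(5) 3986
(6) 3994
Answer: 5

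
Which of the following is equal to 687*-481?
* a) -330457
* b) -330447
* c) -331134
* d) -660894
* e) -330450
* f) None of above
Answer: b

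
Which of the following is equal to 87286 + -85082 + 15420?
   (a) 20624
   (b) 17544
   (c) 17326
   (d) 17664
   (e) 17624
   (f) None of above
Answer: e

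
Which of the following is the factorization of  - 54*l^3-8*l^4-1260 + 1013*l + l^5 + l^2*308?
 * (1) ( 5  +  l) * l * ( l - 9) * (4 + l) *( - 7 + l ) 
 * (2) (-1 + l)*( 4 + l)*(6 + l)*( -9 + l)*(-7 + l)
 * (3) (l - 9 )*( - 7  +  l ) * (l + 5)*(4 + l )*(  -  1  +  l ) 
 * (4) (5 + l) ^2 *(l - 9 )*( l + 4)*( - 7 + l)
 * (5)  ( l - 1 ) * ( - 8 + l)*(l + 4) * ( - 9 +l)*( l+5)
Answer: 3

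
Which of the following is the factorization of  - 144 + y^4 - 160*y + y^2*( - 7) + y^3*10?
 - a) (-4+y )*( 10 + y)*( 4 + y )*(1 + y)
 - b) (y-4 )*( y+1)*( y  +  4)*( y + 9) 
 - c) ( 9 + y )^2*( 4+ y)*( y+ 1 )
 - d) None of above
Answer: b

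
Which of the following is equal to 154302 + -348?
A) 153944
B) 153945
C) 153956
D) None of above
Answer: D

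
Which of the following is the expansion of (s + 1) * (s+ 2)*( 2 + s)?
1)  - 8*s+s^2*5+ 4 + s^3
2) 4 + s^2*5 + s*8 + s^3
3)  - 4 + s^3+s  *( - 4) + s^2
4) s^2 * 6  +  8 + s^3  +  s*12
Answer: 2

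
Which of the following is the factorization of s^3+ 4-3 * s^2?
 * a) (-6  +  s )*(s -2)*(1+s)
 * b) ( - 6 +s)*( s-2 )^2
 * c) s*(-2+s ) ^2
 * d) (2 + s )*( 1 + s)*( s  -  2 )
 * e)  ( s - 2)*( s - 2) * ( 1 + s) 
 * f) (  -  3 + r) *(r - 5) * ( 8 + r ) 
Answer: e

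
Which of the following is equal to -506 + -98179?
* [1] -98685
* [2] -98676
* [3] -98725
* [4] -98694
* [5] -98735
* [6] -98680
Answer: 1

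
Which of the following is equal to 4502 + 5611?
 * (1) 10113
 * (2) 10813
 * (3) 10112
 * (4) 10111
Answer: 1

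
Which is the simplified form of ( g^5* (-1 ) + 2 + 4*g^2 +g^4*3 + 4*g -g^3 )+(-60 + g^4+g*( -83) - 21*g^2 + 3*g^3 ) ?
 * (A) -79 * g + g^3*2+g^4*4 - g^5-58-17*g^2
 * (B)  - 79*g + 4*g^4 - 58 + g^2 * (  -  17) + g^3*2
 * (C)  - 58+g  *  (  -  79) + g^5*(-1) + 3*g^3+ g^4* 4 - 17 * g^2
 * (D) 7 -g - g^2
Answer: A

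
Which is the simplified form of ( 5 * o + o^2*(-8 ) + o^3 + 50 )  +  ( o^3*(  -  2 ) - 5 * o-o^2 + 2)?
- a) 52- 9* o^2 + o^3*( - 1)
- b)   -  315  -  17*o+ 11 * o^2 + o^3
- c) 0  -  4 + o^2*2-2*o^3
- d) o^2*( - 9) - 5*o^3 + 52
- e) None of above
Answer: a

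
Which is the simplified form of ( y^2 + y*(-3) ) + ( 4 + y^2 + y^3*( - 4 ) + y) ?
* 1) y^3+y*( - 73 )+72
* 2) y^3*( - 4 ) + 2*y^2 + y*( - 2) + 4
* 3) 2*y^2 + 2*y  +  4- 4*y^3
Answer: 2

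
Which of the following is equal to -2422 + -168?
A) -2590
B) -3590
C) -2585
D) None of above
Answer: A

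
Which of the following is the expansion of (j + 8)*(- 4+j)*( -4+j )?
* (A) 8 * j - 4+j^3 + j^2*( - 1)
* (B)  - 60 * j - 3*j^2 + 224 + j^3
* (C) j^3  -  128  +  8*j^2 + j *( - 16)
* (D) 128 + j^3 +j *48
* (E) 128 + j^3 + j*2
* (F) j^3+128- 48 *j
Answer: F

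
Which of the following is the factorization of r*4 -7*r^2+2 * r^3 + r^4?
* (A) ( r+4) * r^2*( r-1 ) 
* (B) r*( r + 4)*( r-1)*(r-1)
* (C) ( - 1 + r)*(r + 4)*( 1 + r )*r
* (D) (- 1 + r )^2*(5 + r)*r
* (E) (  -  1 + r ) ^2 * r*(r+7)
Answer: B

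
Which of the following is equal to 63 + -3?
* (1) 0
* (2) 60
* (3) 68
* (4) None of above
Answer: 2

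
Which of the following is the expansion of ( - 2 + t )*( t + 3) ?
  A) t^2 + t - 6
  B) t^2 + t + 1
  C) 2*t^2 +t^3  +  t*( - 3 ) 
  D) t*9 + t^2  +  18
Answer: A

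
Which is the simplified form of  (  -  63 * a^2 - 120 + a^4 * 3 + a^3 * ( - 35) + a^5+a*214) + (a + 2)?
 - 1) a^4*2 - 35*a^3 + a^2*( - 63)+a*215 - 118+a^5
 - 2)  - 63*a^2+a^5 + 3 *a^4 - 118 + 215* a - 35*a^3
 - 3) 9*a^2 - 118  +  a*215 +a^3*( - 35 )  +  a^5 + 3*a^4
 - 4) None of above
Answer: 2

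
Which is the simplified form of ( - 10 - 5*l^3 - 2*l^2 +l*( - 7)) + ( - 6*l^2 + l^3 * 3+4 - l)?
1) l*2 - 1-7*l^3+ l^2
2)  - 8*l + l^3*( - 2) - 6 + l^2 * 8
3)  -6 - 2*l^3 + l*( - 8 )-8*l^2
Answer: 3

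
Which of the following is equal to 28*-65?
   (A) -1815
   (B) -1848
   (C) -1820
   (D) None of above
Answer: C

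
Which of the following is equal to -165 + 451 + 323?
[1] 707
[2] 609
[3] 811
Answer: 2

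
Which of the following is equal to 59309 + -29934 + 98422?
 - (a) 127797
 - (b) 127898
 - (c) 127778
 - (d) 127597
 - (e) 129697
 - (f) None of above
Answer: a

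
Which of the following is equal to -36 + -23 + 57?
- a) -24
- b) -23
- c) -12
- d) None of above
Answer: d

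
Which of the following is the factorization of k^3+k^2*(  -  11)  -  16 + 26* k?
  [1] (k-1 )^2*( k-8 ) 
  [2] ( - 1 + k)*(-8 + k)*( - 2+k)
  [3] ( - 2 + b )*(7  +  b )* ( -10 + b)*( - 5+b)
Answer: 2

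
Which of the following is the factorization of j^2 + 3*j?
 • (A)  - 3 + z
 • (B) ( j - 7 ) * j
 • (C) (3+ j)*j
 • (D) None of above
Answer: C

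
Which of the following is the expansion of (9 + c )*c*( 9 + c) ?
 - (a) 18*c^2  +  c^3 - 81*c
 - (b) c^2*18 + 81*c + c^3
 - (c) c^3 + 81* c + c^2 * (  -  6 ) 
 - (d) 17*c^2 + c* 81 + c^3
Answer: b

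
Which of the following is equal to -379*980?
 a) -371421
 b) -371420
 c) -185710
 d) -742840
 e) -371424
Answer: b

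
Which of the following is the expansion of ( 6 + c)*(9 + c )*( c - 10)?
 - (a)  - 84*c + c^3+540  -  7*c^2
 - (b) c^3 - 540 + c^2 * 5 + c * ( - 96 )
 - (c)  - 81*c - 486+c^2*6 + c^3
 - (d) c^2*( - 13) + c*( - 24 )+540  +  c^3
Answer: b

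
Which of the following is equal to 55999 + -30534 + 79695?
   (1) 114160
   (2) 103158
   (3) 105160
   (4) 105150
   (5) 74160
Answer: 3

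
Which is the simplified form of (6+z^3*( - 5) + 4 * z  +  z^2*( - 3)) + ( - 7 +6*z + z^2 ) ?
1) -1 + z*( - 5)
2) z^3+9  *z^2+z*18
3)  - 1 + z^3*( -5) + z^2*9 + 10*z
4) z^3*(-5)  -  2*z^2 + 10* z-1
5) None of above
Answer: 4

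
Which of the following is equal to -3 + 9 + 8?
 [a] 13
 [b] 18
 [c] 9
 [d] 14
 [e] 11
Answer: d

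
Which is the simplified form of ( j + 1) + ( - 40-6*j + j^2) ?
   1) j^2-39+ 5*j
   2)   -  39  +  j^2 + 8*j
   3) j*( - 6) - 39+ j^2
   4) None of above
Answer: 4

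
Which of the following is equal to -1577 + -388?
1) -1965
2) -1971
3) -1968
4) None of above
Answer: 1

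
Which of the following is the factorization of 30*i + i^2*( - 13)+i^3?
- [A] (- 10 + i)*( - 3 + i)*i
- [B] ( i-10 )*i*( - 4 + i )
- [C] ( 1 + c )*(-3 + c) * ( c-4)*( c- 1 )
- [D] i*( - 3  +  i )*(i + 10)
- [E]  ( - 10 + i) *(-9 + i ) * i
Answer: A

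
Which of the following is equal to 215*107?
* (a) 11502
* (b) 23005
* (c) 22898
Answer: b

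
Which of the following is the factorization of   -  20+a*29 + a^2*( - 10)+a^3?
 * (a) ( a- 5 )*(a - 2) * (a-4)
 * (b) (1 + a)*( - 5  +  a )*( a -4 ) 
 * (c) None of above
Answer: c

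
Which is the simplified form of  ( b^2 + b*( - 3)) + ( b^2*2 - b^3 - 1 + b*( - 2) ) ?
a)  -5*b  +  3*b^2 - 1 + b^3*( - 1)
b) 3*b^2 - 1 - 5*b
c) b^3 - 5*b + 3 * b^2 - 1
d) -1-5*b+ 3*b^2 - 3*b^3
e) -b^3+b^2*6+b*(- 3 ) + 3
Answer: a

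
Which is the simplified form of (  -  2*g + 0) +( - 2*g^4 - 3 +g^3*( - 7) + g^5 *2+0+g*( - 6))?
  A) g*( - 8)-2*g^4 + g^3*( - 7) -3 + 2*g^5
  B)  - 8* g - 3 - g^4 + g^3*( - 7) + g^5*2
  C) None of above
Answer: A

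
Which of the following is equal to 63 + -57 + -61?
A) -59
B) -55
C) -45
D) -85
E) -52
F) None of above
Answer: B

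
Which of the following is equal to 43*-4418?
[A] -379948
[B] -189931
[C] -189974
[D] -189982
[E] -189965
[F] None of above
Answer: C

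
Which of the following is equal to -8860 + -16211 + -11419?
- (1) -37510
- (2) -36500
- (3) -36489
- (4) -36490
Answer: 4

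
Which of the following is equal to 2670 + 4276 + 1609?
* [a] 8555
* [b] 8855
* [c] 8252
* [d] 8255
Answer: a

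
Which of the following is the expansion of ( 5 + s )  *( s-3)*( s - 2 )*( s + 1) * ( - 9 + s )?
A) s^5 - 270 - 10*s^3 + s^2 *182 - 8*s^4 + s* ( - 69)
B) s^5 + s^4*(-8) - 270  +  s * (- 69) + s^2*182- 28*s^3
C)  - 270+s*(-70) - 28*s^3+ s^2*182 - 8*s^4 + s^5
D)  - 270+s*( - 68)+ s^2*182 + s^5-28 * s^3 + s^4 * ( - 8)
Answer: B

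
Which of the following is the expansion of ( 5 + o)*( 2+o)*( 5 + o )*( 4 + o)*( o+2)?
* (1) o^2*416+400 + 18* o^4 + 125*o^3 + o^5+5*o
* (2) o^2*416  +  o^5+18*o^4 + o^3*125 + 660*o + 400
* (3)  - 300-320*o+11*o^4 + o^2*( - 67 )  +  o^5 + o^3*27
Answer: 2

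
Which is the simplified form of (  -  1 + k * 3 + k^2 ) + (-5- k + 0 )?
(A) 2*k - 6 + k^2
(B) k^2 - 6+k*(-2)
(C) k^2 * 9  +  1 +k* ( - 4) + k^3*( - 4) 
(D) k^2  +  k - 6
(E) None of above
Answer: A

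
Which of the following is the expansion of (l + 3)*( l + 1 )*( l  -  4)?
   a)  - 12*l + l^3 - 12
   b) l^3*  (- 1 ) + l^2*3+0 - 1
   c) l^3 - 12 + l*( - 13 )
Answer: c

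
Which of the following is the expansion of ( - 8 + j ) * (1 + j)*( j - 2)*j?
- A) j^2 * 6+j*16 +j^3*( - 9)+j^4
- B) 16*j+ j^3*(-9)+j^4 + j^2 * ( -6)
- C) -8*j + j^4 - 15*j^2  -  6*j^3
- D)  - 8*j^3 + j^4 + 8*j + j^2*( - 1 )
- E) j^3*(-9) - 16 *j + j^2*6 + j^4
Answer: A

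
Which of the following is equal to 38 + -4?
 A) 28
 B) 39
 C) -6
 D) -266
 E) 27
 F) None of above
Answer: F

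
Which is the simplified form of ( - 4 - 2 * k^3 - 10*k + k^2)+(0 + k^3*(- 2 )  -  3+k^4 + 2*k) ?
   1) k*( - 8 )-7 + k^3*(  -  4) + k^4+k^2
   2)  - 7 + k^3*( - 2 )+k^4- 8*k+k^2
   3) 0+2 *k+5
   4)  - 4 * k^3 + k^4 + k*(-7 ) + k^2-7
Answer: 1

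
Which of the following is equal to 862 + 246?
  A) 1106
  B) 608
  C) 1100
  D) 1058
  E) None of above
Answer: E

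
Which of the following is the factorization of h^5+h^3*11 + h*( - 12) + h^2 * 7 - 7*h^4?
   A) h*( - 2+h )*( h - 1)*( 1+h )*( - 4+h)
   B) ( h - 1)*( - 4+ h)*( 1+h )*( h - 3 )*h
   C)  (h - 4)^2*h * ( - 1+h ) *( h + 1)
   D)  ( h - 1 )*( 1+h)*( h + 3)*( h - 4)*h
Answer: B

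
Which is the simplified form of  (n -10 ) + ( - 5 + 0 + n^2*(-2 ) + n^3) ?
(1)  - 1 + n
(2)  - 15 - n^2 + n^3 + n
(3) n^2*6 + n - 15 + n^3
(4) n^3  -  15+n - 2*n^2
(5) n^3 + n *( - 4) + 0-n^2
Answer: 4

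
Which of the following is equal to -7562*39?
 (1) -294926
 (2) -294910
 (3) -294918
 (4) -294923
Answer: 3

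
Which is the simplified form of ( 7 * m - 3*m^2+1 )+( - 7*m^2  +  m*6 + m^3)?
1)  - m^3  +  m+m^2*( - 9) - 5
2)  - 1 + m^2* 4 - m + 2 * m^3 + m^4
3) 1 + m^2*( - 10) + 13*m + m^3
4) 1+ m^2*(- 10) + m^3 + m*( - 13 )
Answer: 3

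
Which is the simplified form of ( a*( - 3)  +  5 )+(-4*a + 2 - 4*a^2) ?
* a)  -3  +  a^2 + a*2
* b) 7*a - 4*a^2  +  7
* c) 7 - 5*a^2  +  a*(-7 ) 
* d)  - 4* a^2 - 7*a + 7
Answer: d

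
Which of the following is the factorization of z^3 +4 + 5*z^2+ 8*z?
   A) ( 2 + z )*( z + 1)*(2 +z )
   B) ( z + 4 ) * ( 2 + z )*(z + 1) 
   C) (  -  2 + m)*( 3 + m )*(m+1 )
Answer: A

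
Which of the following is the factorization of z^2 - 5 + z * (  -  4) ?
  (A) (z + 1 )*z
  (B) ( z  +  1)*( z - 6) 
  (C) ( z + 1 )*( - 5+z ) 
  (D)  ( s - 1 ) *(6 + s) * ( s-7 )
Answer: C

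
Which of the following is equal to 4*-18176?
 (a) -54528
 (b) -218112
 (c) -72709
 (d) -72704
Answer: d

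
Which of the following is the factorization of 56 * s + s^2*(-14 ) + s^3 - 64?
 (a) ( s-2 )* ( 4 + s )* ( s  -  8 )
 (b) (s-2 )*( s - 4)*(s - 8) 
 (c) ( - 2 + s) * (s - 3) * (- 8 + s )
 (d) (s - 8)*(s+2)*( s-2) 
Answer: b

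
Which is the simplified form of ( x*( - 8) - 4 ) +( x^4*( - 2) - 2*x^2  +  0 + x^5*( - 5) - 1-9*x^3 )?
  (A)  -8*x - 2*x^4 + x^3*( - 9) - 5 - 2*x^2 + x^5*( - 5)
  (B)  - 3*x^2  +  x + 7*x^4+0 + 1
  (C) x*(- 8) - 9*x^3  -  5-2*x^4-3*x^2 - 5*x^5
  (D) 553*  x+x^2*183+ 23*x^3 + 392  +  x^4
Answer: A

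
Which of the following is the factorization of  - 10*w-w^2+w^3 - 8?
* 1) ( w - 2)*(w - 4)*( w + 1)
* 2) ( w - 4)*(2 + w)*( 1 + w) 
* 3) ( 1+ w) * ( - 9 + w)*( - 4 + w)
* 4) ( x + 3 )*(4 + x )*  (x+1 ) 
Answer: 2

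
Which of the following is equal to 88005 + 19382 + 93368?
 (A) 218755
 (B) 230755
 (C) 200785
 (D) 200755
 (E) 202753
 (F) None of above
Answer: D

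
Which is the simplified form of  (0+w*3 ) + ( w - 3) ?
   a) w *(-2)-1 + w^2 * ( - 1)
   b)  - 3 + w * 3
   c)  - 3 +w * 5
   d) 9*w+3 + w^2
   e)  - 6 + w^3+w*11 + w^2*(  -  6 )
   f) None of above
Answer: f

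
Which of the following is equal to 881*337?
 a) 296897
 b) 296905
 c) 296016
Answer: a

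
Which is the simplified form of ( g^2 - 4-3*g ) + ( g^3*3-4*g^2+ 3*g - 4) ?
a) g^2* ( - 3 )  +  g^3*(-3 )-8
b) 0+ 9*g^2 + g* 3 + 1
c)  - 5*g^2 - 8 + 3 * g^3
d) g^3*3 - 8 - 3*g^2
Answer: d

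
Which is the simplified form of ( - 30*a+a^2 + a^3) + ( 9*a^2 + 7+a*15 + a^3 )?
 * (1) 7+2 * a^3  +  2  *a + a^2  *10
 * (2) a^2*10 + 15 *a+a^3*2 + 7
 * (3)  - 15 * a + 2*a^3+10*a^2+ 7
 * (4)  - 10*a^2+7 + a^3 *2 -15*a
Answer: 3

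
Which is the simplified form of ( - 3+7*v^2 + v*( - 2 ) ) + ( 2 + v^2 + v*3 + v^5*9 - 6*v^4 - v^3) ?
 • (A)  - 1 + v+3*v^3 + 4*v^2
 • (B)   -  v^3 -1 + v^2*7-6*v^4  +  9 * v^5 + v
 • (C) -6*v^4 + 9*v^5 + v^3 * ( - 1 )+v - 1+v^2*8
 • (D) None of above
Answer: C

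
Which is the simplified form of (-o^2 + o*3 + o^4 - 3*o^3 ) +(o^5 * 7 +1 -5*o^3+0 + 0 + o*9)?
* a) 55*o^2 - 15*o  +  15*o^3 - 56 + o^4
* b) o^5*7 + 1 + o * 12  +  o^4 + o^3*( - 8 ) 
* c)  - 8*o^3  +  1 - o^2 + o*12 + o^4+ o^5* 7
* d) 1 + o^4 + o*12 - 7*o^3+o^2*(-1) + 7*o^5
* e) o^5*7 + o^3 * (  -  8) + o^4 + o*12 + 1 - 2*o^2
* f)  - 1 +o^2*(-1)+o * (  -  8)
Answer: c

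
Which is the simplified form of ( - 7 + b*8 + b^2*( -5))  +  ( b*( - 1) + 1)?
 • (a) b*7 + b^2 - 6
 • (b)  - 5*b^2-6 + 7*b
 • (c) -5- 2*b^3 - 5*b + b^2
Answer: b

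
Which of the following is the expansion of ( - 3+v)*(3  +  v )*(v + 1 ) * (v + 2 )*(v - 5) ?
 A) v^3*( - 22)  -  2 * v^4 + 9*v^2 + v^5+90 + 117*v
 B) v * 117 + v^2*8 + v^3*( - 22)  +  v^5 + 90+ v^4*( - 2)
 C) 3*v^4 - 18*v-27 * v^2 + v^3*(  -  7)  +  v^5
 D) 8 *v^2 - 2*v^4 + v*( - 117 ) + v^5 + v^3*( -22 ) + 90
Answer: B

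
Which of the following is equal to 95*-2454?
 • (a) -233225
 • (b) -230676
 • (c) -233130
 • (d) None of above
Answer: c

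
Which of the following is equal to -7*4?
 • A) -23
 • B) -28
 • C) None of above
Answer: B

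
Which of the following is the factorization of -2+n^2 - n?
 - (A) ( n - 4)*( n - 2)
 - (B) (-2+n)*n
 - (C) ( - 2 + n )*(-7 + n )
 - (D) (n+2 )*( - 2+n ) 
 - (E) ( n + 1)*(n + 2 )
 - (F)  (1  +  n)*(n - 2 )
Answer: F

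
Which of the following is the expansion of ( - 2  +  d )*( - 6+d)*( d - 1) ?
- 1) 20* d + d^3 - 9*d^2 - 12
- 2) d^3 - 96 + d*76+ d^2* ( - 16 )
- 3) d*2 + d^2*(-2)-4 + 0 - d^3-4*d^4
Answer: 1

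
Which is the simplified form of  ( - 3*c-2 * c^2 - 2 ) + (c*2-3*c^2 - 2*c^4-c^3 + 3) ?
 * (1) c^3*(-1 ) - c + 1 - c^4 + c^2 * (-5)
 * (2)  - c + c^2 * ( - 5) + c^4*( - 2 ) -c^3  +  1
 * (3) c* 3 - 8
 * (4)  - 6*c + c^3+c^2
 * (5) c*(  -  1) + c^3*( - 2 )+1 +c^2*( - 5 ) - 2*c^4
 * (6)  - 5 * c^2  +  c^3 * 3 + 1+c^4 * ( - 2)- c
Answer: 2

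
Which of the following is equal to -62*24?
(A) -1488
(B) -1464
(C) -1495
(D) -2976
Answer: A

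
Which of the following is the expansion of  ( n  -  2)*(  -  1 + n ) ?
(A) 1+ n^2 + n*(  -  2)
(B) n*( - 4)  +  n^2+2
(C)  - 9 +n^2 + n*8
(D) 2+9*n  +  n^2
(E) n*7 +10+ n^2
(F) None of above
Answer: F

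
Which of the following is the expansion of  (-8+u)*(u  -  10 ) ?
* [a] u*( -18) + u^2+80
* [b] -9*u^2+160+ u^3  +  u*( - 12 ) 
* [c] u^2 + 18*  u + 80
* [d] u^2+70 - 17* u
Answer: a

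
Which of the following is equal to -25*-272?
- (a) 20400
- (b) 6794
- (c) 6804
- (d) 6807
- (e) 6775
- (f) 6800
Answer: f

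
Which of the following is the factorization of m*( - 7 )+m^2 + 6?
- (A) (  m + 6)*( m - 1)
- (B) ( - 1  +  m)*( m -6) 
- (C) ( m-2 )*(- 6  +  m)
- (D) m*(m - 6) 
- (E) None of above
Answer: B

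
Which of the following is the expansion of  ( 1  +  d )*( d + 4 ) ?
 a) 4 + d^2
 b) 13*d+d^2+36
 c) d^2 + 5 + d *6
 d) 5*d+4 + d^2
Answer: d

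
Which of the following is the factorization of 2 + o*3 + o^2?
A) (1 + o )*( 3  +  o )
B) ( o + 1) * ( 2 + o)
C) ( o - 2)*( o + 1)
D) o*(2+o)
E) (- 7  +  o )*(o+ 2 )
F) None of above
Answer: B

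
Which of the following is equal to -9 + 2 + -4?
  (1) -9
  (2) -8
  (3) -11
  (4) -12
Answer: 3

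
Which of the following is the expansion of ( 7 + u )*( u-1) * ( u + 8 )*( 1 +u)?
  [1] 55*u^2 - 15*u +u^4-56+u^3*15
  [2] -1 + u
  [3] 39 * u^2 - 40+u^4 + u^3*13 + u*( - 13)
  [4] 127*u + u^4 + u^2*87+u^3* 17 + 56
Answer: 1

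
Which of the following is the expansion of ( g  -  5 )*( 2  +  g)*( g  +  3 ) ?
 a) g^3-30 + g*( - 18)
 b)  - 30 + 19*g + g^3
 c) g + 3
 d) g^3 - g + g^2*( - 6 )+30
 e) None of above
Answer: e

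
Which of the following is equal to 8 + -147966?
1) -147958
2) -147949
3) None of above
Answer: 1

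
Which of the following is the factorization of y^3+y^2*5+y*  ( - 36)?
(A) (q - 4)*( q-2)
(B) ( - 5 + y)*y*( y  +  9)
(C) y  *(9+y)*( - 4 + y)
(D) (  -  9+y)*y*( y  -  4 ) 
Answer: C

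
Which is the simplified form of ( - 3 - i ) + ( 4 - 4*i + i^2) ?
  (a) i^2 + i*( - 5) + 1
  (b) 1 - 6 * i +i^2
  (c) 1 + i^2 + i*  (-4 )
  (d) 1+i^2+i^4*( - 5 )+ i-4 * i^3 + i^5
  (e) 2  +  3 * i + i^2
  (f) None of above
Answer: a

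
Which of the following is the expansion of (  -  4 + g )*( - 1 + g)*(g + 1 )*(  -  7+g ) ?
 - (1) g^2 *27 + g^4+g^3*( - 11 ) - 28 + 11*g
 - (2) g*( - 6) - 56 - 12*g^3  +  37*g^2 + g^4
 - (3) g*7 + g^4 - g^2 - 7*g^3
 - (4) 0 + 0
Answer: 1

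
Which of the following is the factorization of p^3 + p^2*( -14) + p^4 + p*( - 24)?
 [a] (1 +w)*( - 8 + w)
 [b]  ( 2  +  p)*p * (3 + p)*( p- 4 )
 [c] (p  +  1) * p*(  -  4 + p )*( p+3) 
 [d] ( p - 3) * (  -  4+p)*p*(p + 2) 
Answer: b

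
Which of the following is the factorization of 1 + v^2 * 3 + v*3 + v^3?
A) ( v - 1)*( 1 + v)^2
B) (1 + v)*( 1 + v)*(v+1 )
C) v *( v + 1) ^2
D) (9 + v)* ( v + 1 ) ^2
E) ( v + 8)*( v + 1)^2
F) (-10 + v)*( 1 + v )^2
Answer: B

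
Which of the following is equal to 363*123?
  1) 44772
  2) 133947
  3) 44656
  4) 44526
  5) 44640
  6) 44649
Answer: 6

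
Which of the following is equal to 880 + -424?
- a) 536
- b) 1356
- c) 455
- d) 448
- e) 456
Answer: e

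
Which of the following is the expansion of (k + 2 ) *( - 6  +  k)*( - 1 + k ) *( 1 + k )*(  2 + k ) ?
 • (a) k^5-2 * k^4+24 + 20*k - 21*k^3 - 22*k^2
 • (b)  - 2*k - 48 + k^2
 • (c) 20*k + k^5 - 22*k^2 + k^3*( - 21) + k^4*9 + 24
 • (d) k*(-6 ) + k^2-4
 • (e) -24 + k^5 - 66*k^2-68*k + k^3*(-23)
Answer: a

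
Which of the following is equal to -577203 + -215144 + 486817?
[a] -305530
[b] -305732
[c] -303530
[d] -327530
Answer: a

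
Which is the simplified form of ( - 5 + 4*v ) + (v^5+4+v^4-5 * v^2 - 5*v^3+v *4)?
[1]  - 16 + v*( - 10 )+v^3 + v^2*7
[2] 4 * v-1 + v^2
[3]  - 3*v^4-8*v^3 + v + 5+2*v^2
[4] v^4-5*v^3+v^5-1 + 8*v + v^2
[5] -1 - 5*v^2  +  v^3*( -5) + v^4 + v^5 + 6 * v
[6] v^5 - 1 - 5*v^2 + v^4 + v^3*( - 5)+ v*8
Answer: 6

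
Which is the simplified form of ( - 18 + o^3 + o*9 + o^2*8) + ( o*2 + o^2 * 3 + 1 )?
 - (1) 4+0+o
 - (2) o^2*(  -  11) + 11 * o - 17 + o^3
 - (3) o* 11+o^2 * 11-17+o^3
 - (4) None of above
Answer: 3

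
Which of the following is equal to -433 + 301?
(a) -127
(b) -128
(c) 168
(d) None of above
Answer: d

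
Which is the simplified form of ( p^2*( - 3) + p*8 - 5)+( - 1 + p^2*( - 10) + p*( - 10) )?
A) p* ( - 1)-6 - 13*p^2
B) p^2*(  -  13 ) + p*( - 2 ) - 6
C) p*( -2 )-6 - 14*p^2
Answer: B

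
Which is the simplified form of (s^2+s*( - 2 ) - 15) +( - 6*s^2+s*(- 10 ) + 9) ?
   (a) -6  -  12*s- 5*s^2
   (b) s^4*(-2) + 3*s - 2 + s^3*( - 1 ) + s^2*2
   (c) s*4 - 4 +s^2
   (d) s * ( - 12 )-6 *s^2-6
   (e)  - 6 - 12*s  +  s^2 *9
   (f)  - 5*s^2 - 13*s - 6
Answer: a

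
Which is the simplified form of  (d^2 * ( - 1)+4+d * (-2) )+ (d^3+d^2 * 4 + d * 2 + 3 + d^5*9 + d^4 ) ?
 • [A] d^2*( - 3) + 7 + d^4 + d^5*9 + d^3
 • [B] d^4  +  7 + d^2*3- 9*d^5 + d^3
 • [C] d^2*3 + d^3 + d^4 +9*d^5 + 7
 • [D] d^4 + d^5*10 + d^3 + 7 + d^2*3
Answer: C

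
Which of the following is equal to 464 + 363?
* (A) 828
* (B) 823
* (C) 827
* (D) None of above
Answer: C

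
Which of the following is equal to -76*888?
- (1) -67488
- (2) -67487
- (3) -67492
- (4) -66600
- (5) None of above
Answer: 1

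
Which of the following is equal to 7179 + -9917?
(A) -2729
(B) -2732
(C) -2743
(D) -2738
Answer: D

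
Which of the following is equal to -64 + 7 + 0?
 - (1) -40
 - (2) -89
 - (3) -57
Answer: 3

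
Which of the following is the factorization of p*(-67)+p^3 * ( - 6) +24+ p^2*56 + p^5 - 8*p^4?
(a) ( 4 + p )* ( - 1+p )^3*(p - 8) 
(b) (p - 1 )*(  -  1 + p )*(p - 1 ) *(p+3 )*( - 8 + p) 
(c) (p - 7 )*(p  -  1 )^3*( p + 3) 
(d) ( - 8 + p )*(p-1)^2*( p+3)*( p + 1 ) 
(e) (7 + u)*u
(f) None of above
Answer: b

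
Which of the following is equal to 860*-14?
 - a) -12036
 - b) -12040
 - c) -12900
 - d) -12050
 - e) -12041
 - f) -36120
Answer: b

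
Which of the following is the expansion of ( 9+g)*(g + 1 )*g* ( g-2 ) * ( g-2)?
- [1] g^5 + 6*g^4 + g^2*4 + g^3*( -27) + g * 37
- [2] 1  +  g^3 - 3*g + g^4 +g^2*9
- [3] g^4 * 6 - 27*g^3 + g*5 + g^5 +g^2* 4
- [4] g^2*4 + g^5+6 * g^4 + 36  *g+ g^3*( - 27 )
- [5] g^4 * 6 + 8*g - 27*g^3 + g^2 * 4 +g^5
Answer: 4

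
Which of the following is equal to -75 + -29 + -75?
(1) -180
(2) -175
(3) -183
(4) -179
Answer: 4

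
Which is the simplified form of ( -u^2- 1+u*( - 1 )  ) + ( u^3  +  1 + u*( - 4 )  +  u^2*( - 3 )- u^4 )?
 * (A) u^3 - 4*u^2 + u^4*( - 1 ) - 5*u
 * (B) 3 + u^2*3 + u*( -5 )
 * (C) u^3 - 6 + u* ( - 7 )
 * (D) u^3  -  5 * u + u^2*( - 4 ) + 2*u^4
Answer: A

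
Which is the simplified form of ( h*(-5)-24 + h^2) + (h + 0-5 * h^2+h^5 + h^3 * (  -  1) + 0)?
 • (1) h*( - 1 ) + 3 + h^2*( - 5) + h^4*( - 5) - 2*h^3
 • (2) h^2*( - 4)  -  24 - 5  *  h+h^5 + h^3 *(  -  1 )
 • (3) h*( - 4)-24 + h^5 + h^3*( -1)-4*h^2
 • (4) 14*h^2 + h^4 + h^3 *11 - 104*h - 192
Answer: 3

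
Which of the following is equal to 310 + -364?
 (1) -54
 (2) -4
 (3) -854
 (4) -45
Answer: 1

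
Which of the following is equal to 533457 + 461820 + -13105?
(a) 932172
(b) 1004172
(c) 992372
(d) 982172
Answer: d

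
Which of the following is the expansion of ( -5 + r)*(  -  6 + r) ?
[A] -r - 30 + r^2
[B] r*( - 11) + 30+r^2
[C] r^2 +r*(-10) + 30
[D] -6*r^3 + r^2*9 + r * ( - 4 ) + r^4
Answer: B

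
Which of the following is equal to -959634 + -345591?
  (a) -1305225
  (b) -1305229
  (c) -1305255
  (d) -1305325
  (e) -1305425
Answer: a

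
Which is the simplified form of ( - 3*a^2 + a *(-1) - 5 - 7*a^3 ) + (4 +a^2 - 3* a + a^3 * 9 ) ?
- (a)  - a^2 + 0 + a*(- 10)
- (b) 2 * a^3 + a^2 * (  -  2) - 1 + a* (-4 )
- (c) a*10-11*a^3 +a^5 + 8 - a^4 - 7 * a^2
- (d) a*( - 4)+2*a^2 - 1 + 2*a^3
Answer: b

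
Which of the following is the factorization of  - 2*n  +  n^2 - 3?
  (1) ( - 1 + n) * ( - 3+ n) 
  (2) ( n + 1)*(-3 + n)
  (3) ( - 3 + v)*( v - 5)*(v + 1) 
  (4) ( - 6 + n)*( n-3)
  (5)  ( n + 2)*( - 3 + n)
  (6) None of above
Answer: 2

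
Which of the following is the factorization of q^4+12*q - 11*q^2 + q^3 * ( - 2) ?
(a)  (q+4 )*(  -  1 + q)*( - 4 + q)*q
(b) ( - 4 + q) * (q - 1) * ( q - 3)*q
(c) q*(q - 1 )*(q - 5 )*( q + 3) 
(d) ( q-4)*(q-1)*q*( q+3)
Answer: d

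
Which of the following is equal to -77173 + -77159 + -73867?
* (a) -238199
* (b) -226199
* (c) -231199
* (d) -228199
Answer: d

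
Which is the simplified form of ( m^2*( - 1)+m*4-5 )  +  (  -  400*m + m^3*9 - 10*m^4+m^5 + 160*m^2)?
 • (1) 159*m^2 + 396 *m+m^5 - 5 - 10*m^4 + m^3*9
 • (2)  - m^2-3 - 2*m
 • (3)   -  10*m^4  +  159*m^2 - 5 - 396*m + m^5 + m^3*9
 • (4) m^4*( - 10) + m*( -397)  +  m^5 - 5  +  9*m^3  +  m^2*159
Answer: 3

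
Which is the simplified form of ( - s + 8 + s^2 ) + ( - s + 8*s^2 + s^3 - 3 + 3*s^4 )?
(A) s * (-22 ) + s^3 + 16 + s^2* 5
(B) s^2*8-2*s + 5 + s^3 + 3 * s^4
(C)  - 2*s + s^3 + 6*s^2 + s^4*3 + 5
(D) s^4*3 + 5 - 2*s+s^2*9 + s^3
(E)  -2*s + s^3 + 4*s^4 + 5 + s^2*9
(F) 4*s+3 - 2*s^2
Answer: D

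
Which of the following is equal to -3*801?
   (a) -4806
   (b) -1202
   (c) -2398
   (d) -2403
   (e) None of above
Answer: d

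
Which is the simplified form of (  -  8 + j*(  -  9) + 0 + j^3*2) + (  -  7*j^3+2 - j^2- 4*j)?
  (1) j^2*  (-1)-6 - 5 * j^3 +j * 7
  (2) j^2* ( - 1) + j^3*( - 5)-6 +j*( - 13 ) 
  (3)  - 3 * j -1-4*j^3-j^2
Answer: 2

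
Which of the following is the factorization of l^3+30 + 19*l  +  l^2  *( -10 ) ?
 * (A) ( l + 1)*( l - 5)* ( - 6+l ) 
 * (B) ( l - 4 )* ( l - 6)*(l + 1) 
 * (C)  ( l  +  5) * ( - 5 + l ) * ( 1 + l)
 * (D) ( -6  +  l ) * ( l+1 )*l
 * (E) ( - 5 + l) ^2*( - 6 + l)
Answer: A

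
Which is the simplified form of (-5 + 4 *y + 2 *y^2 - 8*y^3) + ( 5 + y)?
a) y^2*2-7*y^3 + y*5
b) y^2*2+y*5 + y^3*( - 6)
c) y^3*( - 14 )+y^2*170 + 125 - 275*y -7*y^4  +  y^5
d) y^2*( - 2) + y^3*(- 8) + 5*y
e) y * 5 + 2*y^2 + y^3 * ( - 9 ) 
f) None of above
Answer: f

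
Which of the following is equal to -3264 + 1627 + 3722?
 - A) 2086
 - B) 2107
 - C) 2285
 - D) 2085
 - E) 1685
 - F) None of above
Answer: D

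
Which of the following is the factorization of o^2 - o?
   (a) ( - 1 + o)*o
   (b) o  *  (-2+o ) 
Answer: a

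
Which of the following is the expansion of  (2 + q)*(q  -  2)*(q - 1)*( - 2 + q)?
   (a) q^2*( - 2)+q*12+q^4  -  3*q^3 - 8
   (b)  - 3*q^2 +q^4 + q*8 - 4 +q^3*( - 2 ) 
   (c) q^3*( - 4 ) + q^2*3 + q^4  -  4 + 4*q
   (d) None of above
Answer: a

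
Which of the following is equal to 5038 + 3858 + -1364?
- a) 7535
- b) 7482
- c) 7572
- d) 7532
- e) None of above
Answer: d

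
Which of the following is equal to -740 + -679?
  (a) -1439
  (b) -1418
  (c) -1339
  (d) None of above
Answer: d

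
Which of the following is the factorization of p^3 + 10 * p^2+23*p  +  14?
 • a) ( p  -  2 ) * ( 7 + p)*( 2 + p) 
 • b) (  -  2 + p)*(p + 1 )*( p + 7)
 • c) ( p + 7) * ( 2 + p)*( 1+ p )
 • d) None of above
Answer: c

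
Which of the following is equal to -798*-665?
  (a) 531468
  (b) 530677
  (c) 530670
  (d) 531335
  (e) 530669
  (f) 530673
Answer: c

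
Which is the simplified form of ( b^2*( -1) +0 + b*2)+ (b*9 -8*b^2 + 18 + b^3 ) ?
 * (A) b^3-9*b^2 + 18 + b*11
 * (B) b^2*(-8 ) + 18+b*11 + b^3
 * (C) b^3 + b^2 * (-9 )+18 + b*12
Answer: A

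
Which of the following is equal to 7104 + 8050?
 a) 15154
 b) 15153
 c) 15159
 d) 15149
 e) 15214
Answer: a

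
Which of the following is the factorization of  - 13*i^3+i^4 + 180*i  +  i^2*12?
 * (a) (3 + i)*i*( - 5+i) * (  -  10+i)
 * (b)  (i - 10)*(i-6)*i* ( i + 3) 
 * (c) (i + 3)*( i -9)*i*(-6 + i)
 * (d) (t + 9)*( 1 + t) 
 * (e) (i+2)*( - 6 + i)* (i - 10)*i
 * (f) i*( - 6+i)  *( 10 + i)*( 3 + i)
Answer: b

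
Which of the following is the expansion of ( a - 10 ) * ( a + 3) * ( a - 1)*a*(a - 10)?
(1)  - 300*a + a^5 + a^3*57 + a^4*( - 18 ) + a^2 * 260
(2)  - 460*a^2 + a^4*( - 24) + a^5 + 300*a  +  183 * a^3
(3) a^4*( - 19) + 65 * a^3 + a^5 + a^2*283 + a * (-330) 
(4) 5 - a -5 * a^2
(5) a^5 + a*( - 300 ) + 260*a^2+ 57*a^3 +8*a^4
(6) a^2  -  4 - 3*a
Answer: 1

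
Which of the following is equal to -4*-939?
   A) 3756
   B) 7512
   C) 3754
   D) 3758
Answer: A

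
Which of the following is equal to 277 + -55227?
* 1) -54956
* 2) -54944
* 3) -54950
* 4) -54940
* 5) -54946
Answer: 3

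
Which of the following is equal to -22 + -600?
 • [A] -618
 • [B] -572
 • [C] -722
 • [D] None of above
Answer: D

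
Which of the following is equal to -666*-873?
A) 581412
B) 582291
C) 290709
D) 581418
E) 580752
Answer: D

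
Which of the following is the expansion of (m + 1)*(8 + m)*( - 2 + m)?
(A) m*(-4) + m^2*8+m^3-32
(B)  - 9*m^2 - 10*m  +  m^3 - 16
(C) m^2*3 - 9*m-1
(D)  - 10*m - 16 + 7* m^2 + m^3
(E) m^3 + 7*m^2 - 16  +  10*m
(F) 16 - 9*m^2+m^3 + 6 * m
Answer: D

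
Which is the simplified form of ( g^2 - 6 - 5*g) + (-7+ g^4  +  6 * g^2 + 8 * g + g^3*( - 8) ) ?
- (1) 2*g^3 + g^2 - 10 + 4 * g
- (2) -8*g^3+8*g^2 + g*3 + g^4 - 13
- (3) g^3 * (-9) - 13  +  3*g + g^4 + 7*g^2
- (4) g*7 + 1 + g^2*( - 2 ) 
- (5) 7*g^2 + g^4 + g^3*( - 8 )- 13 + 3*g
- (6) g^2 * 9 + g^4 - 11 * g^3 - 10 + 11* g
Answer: 5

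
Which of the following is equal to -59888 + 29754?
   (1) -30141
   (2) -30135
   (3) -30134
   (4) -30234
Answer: 3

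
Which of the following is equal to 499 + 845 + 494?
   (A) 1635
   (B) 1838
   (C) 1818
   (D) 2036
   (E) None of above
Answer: B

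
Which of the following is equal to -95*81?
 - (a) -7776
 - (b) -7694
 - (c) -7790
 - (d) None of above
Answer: d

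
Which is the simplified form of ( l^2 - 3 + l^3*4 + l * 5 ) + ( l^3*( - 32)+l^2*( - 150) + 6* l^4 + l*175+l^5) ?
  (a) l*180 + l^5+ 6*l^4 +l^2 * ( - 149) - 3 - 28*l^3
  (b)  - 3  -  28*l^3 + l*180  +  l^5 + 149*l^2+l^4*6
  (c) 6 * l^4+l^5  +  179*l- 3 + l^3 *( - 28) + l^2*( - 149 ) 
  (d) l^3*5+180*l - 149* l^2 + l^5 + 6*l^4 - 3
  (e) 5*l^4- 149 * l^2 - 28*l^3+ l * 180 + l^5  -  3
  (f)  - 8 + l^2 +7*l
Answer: a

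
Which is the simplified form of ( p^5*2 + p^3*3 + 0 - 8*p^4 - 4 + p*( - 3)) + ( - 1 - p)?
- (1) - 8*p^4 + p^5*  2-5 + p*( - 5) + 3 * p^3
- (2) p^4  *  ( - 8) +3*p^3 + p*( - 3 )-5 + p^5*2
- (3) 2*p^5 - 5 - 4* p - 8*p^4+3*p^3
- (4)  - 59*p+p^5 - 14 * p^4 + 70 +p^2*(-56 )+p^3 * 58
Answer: 3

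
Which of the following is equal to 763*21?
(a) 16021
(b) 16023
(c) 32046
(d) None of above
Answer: b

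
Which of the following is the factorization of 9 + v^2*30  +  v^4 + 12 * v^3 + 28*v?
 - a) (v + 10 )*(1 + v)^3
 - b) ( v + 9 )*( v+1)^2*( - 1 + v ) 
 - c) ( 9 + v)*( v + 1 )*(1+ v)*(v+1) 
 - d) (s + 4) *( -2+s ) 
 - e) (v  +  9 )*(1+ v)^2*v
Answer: c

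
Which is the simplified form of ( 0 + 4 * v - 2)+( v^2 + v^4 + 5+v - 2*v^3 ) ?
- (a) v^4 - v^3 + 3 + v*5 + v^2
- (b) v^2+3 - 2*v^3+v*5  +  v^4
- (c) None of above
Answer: b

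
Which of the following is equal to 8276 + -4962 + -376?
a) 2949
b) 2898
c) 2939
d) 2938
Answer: d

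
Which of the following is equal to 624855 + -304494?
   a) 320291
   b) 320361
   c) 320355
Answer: b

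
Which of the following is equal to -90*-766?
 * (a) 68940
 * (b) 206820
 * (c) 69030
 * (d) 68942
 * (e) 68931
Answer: a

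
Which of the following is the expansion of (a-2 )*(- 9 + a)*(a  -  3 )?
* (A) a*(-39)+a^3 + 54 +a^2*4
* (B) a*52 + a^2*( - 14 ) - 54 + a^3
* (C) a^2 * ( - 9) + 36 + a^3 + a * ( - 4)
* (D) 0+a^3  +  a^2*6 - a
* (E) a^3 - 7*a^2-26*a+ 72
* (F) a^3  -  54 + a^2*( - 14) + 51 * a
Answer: F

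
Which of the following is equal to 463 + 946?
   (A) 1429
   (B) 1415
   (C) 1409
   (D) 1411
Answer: C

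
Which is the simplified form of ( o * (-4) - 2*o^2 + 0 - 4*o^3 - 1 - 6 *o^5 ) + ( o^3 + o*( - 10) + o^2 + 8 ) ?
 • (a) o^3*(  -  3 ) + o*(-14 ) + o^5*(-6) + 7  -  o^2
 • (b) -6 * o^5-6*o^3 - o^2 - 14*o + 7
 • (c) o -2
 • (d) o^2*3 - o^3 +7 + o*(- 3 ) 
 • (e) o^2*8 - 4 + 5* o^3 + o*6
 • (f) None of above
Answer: a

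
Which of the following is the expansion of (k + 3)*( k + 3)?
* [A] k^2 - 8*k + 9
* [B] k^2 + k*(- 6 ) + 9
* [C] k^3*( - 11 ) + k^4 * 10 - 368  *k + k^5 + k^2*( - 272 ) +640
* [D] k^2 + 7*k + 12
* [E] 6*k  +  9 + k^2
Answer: E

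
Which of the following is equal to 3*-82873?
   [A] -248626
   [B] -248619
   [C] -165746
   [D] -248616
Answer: B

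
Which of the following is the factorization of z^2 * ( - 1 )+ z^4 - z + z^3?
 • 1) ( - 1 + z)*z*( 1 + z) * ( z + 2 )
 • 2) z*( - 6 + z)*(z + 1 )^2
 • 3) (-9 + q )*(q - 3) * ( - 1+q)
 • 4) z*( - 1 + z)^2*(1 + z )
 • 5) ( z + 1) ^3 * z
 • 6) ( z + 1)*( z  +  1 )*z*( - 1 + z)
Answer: 6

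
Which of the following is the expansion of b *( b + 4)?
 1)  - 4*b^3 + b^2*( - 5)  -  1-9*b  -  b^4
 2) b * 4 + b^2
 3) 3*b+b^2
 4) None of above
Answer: 2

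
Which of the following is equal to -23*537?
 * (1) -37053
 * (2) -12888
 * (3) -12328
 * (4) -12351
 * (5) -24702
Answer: 4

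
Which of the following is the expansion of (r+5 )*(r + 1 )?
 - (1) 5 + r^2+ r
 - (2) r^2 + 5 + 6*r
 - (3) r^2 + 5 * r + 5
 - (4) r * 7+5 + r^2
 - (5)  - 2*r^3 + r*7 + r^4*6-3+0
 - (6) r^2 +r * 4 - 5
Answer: 2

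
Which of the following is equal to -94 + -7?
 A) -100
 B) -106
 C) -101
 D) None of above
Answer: C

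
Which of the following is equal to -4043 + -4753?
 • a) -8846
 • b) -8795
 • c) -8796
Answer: c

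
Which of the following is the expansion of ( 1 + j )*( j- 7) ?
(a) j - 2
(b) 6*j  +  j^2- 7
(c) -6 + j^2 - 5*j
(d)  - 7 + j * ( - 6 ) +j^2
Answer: d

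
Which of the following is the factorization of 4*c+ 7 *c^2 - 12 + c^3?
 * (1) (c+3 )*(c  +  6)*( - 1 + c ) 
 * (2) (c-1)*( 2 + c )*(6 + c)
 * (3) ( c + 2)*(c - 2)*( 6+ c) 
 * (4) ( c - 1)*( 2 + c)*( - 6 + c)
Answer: 2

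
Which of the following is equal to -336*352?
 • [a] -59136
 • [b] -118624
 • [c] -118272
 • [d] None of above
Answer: c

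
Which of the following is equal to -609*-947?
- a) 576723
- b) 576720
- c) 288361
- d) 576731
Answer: a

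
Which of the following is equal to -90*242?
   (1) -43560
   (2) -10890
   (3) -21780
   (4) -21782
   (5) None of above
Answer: 3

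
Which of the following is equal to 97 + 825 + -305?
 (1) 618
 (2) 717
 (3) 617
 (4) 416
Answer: 3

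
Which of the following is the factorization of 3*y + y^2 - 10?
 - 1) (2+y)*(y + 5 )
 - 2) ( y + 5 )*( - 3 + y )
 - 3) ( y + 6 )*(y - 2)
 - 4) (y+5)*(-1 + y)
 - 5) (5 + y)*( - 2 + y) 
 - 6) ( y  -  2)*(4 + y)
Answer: 5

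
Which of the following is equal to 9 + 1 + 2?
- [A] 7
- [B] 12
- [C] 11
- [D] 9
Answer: B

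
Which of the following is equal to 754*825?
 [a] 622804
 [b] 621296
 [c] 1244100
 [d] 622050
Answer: d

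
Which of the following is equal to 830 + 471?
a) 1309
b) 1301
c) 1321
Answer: b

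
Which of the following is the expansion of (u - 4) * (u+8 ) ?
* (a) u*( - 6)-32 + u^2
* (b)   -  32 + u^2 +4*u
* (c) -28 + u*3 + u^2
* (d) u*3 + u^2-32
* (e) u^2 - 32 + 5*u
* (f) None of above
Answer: b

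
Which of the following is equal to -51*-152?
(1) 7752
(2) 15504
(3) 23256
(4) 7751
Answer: 1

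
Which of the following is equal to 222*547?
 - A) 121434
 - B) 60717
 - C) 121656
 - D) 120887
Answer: A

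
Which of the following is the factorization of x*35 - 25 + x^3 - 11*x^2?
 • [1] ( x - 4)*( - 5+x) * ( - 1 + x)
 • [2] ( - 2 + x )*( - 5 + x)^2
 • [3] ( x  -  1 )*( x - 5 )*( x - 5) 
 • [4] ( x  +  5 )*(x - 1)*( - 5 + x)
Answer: 3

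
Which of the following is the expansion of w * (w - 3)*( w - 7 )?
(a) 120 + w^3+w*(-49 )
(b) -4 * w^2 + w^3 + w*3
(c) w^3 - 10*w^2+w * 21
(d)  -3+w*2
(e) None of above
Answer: c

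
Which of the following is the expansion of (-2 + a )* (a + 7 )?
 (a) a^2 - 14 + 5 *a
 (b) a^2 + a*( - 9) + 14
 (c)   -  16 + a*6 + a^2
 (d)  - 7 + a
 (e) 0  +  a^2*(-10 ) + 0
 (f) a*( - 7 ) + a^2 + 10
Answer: a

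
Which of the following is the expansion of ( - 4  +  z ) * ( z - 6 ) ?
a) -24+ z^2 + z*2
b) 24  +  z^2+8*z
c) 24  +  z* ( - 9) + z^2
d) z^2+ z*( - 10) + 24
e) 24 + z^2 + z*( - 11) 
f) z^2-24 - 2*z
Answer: d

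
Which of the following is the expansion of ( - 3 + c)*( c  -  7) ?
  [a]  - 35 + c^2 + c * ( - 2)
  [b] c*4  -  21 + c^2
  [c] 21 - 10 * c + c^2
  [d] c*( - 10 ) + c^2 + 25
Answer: c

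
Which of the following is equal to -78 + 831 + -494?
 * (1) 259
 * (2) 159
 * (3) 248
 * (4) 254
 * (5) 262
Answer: 1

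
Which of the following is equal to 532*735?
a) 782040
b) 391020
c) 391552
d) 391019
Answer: b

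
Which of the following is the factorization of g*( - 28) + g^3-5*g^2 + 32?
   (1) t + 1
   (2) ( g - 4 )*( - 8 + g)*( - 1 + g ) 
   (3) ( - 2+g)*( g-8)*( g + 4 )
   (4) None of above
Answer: 4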